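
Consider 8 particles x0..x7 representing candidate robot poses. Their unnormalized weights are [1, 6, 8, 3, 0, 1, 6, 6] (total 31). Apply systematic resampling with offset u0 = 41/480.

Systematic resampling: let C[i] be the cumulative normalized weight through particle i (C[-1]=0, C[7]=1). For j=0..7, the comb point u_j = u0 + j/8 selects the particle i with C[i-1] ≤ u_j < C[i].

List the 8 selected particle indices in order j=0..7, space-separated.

1 1 2 2 5 6 7 7

C = [1/31, 7/31, 15/31, 18/31, 18/31, 19/31, 25/31, 1]
j=0: u_0=41/480 ∈ [1/31, 7/31) → index 1
j=1: u_1=101/480 ∈ [1/31, 7/31) → index 1
j=2: u_2=161/480 ∈ [7/31, 15/31) → index 2
j=3: u_3=221/480 ∈ [7/31, 15/31) → index 2
j=4: u_4=281/480 ∈ [18/31, 19/31) → index 5
j=5: u_5=341/480 ∈ [19/31, 25/31) → index 6
j=6: u_6=401/480 ∈ [25/31, 1) → index 7
j=7: u_7=461/480 ∈ [25/31, 1) → index 7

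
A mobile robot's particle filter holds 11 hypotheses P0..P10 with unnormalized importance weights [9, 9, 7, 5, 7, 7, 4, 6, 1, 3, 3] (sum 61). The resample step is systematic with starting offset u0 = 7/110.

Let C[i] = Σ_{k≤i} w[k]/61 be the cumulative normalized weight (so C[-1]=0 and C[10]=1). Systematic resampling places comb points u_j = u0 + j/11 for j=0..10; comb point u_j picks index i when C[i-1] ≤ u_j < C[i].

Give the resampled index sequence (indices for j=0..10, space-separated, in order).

C = [9/61, 18/61, 25/61, 30/61, 37/61, 44/61, 48/61, 54/61, 55/61, 58/61, 1]
j=0: u_0=7/110 ∈ [0, 9/61) → index 0
j=1: u_1=17/110 ∈ [9/61, 18/61) → index 1
j=2: u_2=27/110 ∈ [9/61, 18/61) → index 1
j=3: u_3=37/110 ∈ [18/61, 25/61) → index 2
j=4: u_4=47/110 ∈ [25/61, 30/61) → index 3
j=5: u_5=57/110 ∈ [30/61, 37/61) → index 4
j=6: u_6=67/110 ∈ [37/61, 44/61) → index 5
j=7: u_7=7/10 ∈ [37/61, 44/61) → index 5
j=8: u_8=87/110 ∈ [48/61, 54/61) → index 7
j=9: u_9=97/110 ∈ [48/61, 54/61) → index 7
j=10: u_10=107/110 ∈ [58/61, 1) → index 10

0 1 1 2 3 4 5 5 7 7 10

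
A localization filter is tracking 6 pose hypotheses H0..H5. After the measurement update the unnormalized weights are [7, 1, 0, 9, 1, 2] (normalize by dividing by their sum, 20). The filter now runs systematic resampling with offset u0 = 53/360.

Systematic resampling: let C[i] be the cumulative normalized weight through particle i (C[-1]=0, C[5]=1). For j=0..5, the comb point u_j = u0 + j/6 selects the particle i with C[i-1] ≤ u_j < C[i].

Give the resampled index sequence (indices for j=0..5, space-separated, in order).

C = [7/20, 2/5, 2/5, 17/20, 9/10, 1]
j=0: u_0=53/360 ∈ [0, 7/20) → index 0
j=1: u_1=113/360 ∈ [0, 7/20) → index 0
j=2: u_2=173/360 ∈ [2/5, 17/20) → index 3
j=3: u_3=233/360 ∈ [2/5, 17/20) → index 3
j=4: u_4=293/360 ∈ [2/5, 17/20) → index 3
j=5: u_5=353/360 ∈ [9/10, 1) → index 5

0 0 3 3 3 5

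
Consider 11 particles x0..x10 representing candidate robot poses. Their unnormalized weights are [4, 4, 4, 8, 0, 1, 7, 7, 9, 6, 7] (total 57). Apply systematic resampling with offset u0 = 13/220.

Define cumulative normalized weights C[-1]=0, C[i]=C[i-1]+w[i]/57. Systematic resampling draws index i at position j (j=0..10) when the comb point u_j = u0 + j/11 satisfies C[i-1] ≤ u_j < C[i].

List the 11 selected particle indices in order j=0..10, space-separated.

C = [4/57, 8/57, 4/19, 20/57, 20/57, 7/19, 28/57, 35/57, 44/57, 50/57, 1]
j=0: u_0=13/220 ∈ [0, 4/57) → index 0
j=1: u_1=3/20 ∈ [8/57, 4/19) → index 2
j=2: u_2=53/220 ∈ [4/19, 20/57) → index 3
j=3: u_3=73/220 ∈ [4/19, 20/57) → index 3
j=4: u_4=93/220 ∈ [7/19, 28/57) → index 6
j=5: u_5=113/220 ∈ [28/57, 35/57) → index 7
j=6: u_6=133/220 ∈ [28/57, 35/57) → index 7
j=7: u_7=153/220 ∈ [35/57, 44/57) → index 8
j=8: u_8=173/220 ∈ [44/57, 50/57) → index 9
j=9: u_9=193/220 ∈ [50/57, 1) → index 10
j=10: u_10=213/220 ∈ [50/57, 1) → index 10

0 2 3 3 6 7 7 8 9 10 10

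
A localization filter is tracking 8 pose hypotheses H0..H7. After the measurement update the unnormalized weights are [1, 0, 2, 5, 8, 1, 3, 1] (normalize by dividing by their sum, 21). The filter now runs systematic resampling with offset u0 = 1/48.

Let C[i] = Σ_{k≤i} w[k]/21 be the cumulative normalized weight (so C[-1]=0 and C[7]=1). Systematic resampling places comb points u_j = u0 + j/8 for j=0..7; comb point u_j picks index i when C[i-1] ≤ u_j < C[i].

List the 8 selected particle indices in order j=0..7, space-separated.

C = [1/21, 1/21, 1/7, 8/21, 16/21, 17/21, 20/21, 1]
j=0: u_0=1/48 ∈ [0, 1/21) → index 0
j=1: u_1=7/48 ∈ [1/7, 8/21) → index 3
j=2: u_2=13/48 ∈ [1/7, 8/21) → index 3
j=3: u_3=19/48 ∈ [8/21, 16/21) → index 4
j=4: u_4=25/48 ∈ [8/21, 16/21) → index 4
j=5: u_5=31/48 ∈ [8/21, 16/21) → index 4
j=6: u_6=37/48 ∈ [16/21, 17/21) → index 5
j=7: u_7=43/48 ∈ [17/21, 20/21) → index 6

0 3 3 4 4 4 5 6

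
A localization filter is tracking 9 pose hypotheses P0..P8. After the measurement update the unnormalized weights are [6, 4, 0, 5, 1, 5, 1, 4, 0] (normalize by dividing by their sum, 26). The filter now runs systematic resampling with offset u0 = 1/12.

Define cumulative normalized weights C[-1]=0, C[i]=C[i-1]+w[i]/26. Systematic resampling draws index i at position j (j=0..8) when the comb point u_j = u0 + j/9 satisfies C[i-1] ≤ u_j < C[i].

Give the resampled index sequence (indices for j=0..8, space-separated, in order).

0 0 1 3 3 5 5 7 7

C = [3/13, 5/13, 5/13, 15/26, 8/13, 21/26, 11/13, 1, 1]
j=0: u_0=1/12 ∈ [0, 3/13) → index 0
j=1: u_1=7/36 ∈ [0, 3/13) → index 0
j=2: u_2=11/36 ∈ [3/13, 5/13) → index 1
j=3: u_3=5/12 ∈ [5/13, 15/26) → index 3
j=4: u_4=19/36 ∈ [5/13, 15/26) → index 3
j=5: u_5=23/36 ∈ [8/13, 21/26) → index 5
j=6: u_6=3/4 ∈ [8/13, 21/26) → index 5
j=7: u_7=31/36 ∈ [11/13, 1) → index 7
j=8: u_8=35/36 ∈ [11/13, 1) → index 7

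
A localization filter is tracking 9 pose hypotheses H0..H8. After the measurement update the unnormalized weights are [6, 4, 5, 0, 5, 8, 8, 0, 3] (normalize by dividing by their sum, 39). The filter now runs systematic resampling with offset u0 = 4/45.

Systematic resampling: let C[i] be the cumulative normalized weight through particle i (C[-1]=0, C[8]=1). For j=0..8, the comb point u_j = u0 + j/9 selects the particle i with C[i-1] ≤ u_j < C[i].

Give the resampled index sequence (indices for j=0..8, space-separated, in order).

C = [2/13, 10/39, 5/13, 5/13, 20/39, 28/39, 12/13, 12/13, 1]
j=0: u_0=4/45 ∈ [0, 2/13) → index 0
j=1: u_1=1/5 ∈ [2/13, 10/39) → index 1
j=2: u_2=14/45 ∈ [10/39, 5/13) → index 2
j=3: u_3=19/45 ∈ [5/13, 20/39) → index 4
j=4: u_4=8/15 ∈ [20/39, 28/39) → index 5
j=5: u_5=29/45 ∈ [20/39, 28/39) → index 5
j=6: u_6=34/45 ∈ [28/39, 12/13) → index 6
j=7: u_7=13/15 ∈ [28/39, 12/13) → index 6
j=8: u_8=44/45 ∈ [12/13, 1) → index 8

0 1 2 4 5 5 6 6 8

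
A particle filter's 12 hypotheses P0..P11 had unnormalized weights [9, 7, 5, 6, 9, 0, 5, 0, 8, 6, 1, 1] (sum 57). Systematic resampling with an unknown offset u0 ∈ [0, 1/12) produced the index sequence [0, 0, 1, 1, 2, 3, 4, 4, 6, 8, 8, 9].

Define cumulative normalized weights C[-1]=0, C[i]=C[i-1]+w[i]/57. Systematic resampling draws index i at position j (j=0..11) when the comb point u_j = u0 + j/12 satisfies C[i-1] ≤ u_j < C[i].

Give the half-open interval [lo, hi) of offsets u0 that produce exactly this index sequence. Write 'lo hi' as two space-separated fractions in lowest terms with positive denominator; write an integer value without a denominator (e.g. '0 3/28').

C = [3/19, 16/57, 7/19, 9/19, 12/19, 12/19, 41/57, 41/57, 49/57, 55/57, 56/57, 1]
j=0 picked index 0: u0 ∈ [0, 3/19)
j=1 picked index 0: u0 ∈ [-1/12, 17/228)
j=2 picked index 1: u0 ∈ [-1/114, 13/114)
j=3 picked index 1: u0 ∈ [-7/76, 7/228)
j=4 picked index 2: u0 ∈ [-1/19, 2/57)
j=5 picked index 3: u0 ∈ [-11/228, 13/228)
j=6 picked index 4: u0 ∈ [-1/38, 5/38)
j=7 picked index 4: u0 ∈ [-25/228, 11/228)
j=8 picked index 6: u0 ∈ [-2/57, 1/19)
j=9 picked index 8: u0 ∈ [-7/228, 25/228)
j=10 picked index 8: u0 ∈ [-13/114, 1/38)
j=11 picked index 9: u0 ∈ [-13/228, 11/228)
intersection: [0, 1/38)

0 1/38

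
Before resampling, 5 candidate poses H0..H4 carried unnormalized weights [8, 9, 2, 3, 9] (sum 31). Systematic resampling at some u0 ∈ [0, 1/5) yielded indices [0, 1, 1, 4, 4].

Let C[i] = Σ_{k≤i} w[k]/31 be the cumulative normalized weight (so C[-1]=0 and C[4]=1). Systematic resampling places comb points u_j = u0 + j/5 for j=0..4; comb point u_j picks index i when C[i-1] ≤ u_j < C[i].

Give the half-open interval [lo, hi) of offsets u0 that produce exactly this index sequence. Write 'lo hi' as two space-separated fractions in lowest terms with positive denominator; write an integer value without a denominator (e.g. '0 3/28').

17/155 23/155

C = [8/31, 17/31, 19/31, 22/31, 1]
j=0 picked index 0: u0 ∈ [0, 8/31)
j=1 picked index 1: u0 ∈ [9/155, 54/155)
j=2 picked index 1: u0 ∈ [-22/155, 23/155)
j=3 picked index 4: u0 ∈ [17/155, 2/5)
j=4 picked index 4: u0 ∈ [-14/155, 1/5)
intersection: [17/155, 23/155)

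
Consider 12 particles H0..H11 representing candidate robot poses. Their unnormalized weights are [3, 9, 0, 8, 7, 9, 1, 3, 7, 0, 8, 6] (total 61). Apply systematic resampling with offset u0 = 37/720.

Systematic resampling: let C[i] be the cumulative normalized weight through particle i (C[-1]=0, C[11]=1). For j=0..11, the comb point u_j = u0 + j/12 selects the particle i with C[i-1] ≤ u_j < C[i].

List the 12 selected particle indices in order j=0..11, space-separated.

1 1 3 3 4 5 5 7 8 10 10 11

C = [3/61, 12/61, 12/61, 20/61, 27/61, 36/61, 37/61, 40/61, 47/61, 47/61, 55/61, 1]
j=0: u_0=37/720 ∈ [3/61, 12/61) → index 1
j=1: u_1=97/720 ∈ [3/61, 12/61) → index 1
j=2: u_2=157/720 ∈ [12/61, 20/61) → index 3
j=3: u_3=217/720 ∈ [12/61, 20/61) → index 3
j=4: u_4=277/720 ∈ [20/61, 27/61) → index 4
j=5: u_5=337/720 ∈ [27/61, 36/61) → index 5
j=6: u_6=397/720 ∈ [27/61, 36/61) → index 5
j=7: u_7=457/720 ∈ [37/61, 40/61) → index 7
j=8: u_8=517/720 ∈ [40/61, 47/61) → index 8
j=9: u_9=577/720 ∈ [47/61, 55/61) → index 10
j=10: u_10=637/720 ∈ [47/61, 55/61) → index 10
j=11: u_11=697/720 ∈ [55/61, 1) → index 11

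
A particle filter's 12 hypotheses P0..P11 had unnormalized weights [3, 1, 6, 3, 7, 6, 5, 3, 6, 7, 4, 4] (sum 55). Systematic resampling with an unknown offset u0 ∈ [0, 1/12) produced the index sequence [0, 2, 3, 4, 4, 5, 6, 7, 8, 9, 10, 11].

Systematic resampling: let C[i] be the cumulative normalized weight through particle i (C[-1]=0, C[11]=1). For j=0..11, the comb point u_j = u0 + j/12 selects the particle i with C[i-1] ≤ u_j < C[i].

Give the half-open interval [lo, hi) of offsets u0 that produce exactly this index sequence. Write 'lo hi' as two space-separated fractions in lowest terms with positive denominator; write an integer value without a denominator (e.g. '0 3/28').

C = [3/55, 4/55, 2/11, 13/55, 4/11, 26/55, 31/55, 34/55, 8/11, 47/55, 51/55, 1]
j=0 picked index 0: u0 ∈ [0, 3/55)
j=1 picked index 2: u0 ∈ [-7/660, 13/132)
j=2 picked index 3: u0 ∈ [1/66, 23/330)
j=3 picked index 4: u0 ∈ [-3/220, 5/44)
j=4 picked index 4: u0 ∈ [-16/165, 1/33)
j=5 picked index 5: u0 ∈ [-7/132, 37/660)
j=6 picked index 6: u0 ∈ [-3/110, 7/110)
j=7 picked index 7: u0 ∈ [-13/660, 23/660)
j=8 picked index 8: u0 ∈ [-8/165, 2/33)
j=9 picked index 9: u0 ∈ [-1/44, 23/220)
j=10 picked index 10: u0 ∈ [7/330, 31/330)
j=11 picked index 11: u0 ∈ [7/660, 1/12)
intersection: [7/330, 1/33)

7/330 1/33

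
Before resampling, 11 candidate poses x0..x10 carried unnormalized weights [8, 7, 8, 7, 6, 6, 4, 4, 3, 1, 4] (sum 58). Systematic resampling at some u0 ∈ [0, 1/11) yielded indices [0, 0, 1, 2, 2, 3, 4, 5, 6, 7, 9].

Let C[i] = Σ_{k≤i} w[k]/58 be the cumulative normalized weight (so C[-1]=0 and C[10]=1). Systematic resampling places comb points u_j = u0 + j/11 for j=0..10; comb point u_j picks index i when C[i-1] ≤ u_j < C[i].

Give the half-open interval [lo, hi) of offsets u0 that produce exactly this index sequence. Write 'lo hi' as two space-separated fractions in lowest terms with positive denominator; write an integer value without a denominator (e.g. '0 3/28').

3/638 7/319

C = [4/29, 15/58, 23/58, 15/29, 18/29, 21/29, 23/29, 25/29, 53/58, 27/29, 1]
j=0 picked index 0: u0 ∈ [0, 4/29)
j=1 picked index 0: u0 ∈ [-1/11, 15/319)
j=2 picked index 1: u0 ∈ [-14/319, 49/638)
j=3 picked index 2: u0 ∈ [-9/638, 79/638)
j=4 picked index 2: u0 ∈ [-67/638, 21/638)
j=5 picked index 3: u0 ∈ [-37/638, 20/319)
j=6 picked index 4: u0 ∈ [-9/319, 24/319)
j=7 picked index 5: u0 ∈ [-5/319, 28/319)
j=8 picked index 6: u0 ∈ [-1/319, 21/319)
j=9 picked index 7: u0 ∈ [-8/319, 14/319)
j=10 picked index 9: u0 ∈ [3/638, 7/319)
intersection: [3/638, 7/319)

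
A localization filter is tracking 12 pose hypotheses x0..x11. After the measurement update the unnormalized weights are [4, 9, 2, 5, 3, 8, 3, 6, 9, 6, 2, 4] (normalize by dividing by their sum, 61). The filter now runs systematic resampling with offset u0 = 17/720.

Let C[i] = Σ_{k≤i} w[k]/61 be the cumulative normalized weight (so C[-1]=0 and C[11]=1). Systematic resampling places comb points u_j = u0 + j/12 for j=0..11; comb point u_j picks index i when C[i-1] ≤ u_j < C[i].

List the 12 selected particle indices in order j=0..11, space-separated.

0 1 1 3 4 5 6 7 8 8 9 11

C = [4/61, 13/61, 15/61, 20/61, 23/61, 31/61, 34/61, 40/61, 49/61, 55/61, 57/61, 1]
j=0: u_0=17/720 ∈ [0, 4/61) → index 0
j=1: u_1=77/720 ∈ [4/61, 13/61) → index 1
j=2: u_2=137/720 ∈ [4/61, 13/61) → index 1
j=3: u_3=197/720 ∈ [15/61, 20/61) → index 3
j=4: u_4=257/720 ∈ [20/61, 23/61) → index 4
j=5: u_5=317/720 ∈ [23/61, 31/61) → index 5
j=6: u_6=377/720 ∈ [31/61, 34/61) → index 6
j=7: u_7=437/720 ∈ [34/61, 40/61) → index 7
j=8: u_8=497/720 ∈ [40/61, 49/61) → index 8
j=9: u_9=557/720 ∈ [40/61, 49/61) → index 8
j=10: u_10=617/720 ∈ [49/61, 55/61) → index 9
j=11: u_11=677/720 ∈ [57/61, 1) → index 11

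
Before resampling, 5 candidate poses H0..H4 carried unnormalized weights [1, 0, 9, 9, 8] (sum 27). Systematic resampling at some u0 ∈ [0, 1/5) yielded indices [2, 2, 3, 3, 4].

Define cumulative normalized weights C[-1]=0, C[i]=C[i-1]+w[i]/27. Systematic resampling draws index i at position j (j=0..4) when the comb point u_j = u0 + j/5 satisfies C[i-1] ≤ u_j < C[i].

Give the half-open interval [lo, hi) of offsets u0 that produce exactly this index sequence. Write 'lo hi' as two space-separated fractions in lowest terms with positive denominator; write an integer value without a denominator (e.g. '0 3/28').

1/27 14/135

C = [1/27, 1/27, 10/27, 19/27, 1]
j=0 picked index 2: u0 ∈ [1/27, 10/27)
j=1 picked index 2: u0 ∈ [-22/135, 23/135)
j=2 picked index 3: u0 ∈ [-4/135, 41/135)
j=3 picked index 3: u0 ∈ [-31/135, 14/135)
j=4 picked index 4: u0 ∈ [-13/135, 1/5)
intersection: [1/27, 14/135)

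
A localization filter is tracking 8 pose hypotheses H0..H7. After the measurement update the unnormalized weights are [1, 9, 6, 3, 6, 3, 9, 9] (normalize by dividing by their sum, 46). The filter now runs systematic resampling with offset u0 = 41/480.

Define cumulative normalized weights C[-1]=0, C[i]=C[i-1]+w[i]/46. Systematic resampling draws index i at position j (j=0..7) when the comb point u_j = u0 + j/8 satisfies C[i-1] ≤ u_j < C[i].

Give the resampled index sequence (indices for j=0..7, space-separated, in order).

C = [1/46, 5/23, 8/23, 19/46, 25/46, 14/23, 37/46, 1]
j=0: u_0=41/480 ∈ [1/46, 5/23) → index 1
j=1: u_1=101/480 ∈ [1/46, 5/23) → index 1
j=2: u_2=161/480 ∈ [5/23, 8/23) → index 2
j=3: u_3=221/480 ∈ [19/46, 25/46) → index 4
j=4: u_4=281/480 ∈ [25/46, 14/23) → index 5
j=5: u_5=341/480 ∈ [14/23, 37/46) → index 6
j=6: u_6=401/480 ∈ [37/46, 1) → index 7
j=7: u_7=461/480 ∈ [37/46, 1) → index 7

1 1 2 4 5 6 7 7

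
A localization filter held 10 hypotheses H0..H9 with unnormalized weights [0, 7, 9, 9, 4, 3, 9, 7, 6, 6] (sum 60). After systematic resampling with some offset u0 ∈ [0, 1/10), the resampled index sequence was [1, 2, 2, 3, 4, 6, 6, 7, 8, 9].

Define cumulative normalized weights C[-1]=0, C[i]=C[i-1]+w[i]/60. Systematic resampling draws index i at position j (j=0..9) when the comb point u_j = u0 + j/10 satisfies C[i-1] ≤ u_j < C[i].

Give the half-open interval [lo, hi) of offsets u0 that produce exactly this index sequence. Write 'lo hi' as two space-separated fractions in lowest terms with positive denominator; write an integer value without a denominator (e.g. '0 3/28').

1/30 1/15

C = [0, 7/60, 4/15, 5/12, 29/60, 8/15, 41/60, 4/5, 9/10, 1]
j=0 picked index 1: u0 ∈ [0, 7/60)
j=1 picked index 2: u0 ∈ [1/60, 1/6)
j=2 picked index 2: u0 ∈ [-1/12, 1/15)
j=3 picked index 3: u0 ∈ [-1/30, 7/60)
j=4 picked index 4: u0 ∈ [1/60, 1/12)
j=5 picked index 6: u0 ∈ [1/30, 11/60)
j=6 picked index 6: u0 ∈ [-1/15, 1/12)
j=7 picked index 7: u0 ∈ [-1/60, 1/10)
j=8 picked index 8: u0 ∈ [0, 1/10)
j=9 picked index 9: u0 ∈ [0, 1/10)
intersection: [1/30, 1/15)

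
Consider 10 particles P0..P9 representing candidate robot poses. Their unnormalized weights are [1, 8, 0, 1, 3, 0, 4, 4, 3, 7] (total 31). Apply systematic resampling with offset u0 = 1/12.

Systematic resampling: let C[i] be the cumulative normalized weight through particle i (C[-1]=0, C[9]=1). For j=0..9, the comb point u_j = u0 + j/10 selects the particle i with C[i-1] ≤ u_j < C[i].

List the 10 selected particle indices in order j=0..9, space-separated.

C = [1/31, 9/31, 9/31, 10/31, 13/31, 13/31, 17/31, 21/31, 24/31, 1]
j=0: u_0=1/12 ∈ [1/31, 9/31) → index 1
j=1: u_1=11/60 ∈ [1/31, 9/31) → index 1
j=2: u_2=17/60 ∈ [1/31, 9/31) → index 1
j=3: u_3=23/60 ∈ [10/31, 13/31) → index 4
j=4: u_4=29/60 ∈ [13/31, 17/31) → index 6
j=5: u_5=7/12 ∈ [17/31, 21/31) → index 7
j=6: u_6=41/60 ∈ [21/31, 24/31) → index 8
j=7: u_7=47/60 ∈ [24/31, 1) → index 9
j=8: u_8=53/60 ∈ [24/31, 1) → index 9
j=9: u_9=59/60 ∈ [24/31, 1) → index 9

1 1 1 4 6 7 8 9 9 9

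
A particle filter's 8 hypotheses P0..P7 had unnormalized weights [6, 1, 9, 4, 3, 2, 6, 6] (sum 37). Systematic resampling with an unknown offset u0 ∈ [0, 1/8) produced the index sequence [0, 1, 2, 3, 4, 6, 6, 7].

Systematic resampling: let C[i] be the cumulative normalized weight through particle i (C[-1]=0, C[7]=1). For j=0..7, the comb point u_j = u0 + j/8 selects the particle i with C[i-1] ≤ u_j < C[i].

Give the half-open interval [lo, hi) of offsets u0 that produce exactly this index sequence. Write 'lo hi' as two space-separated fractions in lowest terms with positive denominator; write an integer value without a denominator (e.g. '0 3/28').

C = [6/37, 7/37, 16/37, 20/37, 23/37, 25/37, 31/37, 1]
j=0 picked index 0: u0 ∈ [0, 6/37)
j=1 picked index 1: u0 ∈ [11/296, 19/296)
j=2 picked index 2: u0 ∈ [-9/148, 27/148)
j=3 picked index 3: u0 ∈ [17/296, 49/296)
j=4 picked index 4: u0 ∈ [3/74, 9/74)
j=5 picked index 6: u0 ∈ [15/296, 63/296)
j=6 picked index 6: u0 ∈ [-11/148, 13/148)
j=7 picked index 7: u0 ∈ [-11/296, 1/8)
intersection: [17/296, 19/296)

17/296 19/296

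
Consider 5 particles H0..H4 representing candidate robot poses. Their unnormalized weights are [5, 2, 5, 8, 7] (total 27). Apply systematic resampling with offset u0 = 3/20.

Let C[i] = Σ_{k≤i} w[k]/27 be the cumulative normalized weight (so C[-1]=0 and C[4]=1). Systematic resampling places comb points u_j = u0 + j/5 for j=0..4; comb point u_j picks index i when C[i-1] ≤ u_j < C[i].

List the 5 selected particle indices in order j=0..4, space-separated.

C = [5/27, 7/27, 4/9, 20/27, 1]
j=0: u_0=3/20 ∈ [0, 5/27) → index 0
j=1: u_1=7/20 ∈ [7/27, 4/9) → index 2
j=2: u_2=11/20 ∈ [4/9, 20/27) → index 3
j=3: u_3=3/4 ∈ [20/27, 1) → index 4
j=4: u_4=19/20 ∈ [20/27, 1) → index 4

0 2 3 4 4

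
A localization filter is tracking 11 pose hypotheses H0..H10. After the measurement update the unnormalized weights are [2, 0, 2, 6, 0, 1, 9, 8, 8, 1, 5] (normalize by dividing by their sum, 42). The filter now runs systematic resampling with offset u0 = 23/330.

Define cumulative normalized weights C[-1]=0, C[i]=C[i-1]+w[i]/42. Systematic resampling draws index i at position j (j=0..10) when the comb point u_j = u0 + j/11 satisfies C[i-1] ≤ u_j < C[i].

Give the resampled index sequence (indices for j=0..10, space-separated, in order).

C = [1/21, 1/21, 2/21, 5/21, 5/21, 11/42, 10/21, 2/3, 6/7, 37/42, 1]
j=0: u_0=23/330 ∈ [1/21, 2/21) → index 2
j=1: u_1=53/330 ∈ [2/21, 5/21) → index 3
j=2: u_2=83/330 ∈ [5/21, 11/42) → index 5
j=3: u_3=113/330 ∈ [11/42, 10/21) → index 6
j=4: u_4=13/30 ∈ [11/42, 10/21) → index 6
j=5: u_5=173/330 ∈ [10/21, 2/3) → index 7
j=6: u_6=203/330 ∈ [10/21, 2/3) → index 7
j=7: u_7=233/330 ∈ [2/3, 6/7) → index 8
j=8: u_8=263/330 ∈ [2/3, 6/7) → index 8
j=9: u_9=293/330 ∈ [37/42, 1) → index 10
j=10: u_10=323/330 ∈ [37/42, 1) → index 10

2 3 5 6 6 7 7 8 8 10 10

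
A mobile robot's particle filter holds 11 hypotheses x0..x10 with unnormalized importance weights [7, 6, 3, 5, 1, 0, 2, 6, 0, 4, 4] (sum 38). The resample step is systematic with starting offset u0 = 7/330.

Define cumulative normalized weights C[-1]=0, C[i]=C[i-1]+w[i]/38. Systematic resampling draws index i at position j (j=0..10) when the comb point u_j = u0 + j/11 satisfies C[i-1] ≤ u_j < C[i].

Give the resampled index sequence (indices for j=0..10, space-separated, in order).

0 0 1 1 2 3 4 7 7 9 10

C = [7/38, 13/38, 8/19, 21/38, 11/19, 11/19, 12/19, 15/19, 15/19, 17/19, 1]
j=0: u_0=7/330 ∈ [0, 7/38) → index 0
j=1: u_1=37/330 ∈ [0, 7/38) → index 0
j=2: u_2=67/330 ∈ [7/38, 13/38) → index 1
j=3: u_3=97/330 ∈ [7/38, 13/38) → index 1
j=4: u_4=127/330 ∈ [13/38, 8/19) → index 2
j=5: u_5=157/330 ∈ [8/19, 21/38) → index 3
j=6: u_6=17/30 ∈ [21/38, 11/19) → index 4
j=7: u_7=217/330 ∈ [12/19, 15/19) → index 7
j=8: u_8=247/330 ∈ [12/19, 15/19) → index 7
j=9: u_9=277/330 ∈ [15/19, 17/19) → index 9
j=10: u_10=307/330 ∈ [17/19, 1) → index 10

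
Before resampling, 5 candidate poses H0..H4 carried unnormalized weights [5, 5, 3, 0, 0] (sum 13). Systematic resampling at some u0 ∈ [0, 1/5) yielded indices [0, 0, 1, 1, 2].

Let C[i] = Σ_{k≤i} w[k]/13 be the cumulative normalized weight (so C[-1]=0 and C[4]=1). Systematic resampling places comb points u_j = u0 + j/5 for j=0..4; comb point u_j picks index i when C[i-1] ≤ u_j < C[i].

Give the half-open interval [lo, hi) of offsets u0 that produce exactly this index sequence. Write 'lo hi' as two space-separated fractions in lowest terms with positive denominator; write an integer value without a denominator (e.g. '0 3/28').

0 11/65

C = [5/13, 10/13, 1, 1, 1]
j=0 picked index 0: u0 ∈ [0, 5/13)
j=1 picked index 0: u0 ∈ [-1/5, 12/65)
j=2 picked index 1: u0 ∈ [-1/65, 24/65)
j=3 picked index 1: u0 ∈ [-14/65, 11/65)
j=4 picked index 2: u0 ∈ [-2/65, 1/5)
intersection: [0, 11/65)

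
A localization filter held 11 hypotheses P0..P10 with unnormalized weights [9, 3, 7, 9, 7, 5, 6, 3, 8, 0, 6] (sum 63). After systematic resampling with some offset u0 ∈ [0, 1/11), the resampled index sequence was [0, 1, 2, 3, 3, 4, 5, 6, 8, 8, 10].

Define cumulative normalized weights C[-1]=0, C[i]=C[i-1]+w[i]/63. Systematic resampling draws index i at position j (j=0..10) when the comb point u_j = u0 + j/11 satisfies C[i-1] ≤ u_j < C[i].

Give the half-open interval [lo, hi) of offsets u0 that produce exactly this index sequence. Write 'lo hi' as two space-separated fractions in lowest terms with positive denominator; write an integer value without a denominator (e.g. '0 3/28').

4/77 8/99

C = [1/7, 4/21, 19/63, 4/9, 5/9, 40/63, 46/63, 7/9, 19/21, 19/21, 1]
j=0 picked index 0: u0 ∈ [0, 1/7)
j=1 picked index 1: u0 ∈ [4/77, 23/231)
j=2 picked index 2: u0 ∈ [2/231, 83/693)
j=3 picked index 3: u0 ∈ [20/693, 17/99)
j=4 picked index 3: u0 ∈ [-43/693, 8/99)
j=5 picked index 4: u0 ∈ [-1/99, 10/99)
j=6 picked index 5: u0 ∈ [1/99, 62/693)
j=7 picked index 6: u0 ∈ [-1/693, 65/693)
j=8 picked index 8: u0 ∈ [5/99, 41/231)
j=9 picked index 8: u0 ∈ [-4/99, 20/231)
j=10 picked index 10: u0 ∈ [-1/231, 1/11)
intersection: [4/77, 8/99)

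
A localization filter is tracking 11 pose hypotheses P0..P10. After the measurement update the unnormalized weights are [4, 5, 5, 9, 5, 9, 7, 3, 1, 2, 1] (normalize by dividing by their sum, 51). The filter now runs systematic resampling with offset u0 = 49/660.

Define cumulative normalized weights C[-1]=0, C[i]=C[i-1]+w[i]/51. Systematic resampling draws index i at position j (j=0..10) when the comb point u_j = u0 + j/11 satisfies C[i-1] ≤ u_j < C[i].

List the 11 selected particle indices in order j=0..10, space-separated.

0 1 2 3 3 4 5 5 6 7 10

C = [4/51, 3/17, 14/51, 23/51, 28/51, 37/51, 44/51, 47/51, 16/17, 50/51, 1]
j=0: u_0=49/660 ∈ [0, 4/51) → index 0
j=1: u_1=109/660 ∈ [4/51, 3/17) → index 1
j=2: u_2=169/660 ∈ [3/17, 14/51) → index 2
j=3: u_3=229/660 ∈ [14/51, 23/51) → index 3
j=4: u_4=289/660 ∈ [14/51, 23/51) → index 3
j=5: u_5=349/660 ∈ [23/51, 28/51) → index 4
j=6: u_6=409/660 ∈ [28/51, 37/51) → index 5
j=7: u_7=469/660 ∈ [28/51, 37/51) → index 5
j=8: u_8=529/660 ∈ [37/51, 44/51) → index 6
j=9: u_9=589/660 ∈ [44/51, 47/51) → index 7
j=10: u_10=59/60 ∈ [50/51, 1) → index 10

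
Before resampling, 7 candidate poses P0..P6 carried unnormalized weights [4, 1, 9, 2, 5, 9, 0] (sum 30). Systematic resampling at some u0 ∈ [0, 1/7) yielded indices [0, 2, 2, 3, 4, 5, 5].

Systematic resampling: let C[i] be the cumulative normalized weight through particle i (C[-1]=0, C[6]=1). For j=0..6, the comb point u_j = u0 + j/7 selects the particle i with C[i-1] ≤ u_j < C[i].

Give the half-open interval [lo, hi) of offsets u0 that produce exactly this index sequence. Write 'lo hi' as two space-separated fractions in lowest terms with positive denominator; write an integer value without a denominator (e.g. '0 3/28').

C = [2/15, 1/6, 7/15, 8/15, 7/10, 1, 1]
j=0 picked index 0: u0 ∈ [0, 2/15)
j=1 picked index 2: u0 ∈ [1/42, 34/105)
j=2 picked index 2: u0 ∈ [-5/42, 19/105)
j=3 picked index 3: u0 ∈ [4/105, 11/105)
j=4 picked index 4: u0 ∈ [-4/105, 9/70)
j=5 picked index 5: u0 ∈ [-1/70, 2/7)
j=6 picked index 5: u0 ∈ [-11/70, 1/7)
intersection: [4/105, 11/105)

4/105 11/105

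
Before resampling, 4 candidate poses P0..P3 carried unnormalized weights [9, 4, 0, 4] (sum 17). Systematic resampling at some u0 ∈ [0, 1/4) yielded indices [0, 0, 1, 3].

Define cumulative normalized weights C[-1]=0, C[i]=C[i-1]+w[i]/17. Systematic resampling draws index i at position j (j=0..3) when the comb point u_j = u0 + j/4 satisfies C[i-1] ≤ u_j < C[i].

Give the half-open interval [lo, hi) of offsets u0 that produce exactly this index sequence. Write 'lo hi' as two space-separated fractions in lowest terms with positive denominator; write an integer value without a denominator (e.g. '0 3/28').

1/34 1/4

C = [9/17, 13/17, 13/17, 1]
j=0 picked index 0: u0 ∈ [0, 9/17)
j=1 picked index 0: u0 ∈ [-1/4, 19/68)
j=2 picked index 1: u0 ∈ [1/34, 9/34)
j=3 picked index 3: u0 ∈ [1/68, 1/4)
intersection: [1/34, 1/4)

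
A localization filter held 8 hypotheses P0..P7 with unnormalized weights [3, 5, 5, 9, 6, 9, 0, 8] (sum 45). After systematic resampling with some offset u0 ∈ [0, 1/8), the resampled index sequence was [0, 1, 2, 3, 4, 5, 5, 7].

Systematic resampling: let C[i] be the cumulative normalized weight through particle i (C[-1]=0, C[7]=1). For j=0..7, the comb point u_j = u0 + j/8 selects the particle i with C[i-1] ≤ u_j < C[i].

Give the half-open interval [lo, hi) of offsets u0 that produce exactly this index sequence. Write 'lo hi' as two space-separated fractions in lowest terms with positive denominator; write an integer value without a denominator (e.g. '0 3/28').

C = [1/15, 8/45, 13/45, 22/45, 28/45, 37/45, 37/45, 1]
j=0 picked index 0: u0 ∈ [0, 1/15)
j=1 picked index 1: u0 ∈ [-7/120, 19/360)
j=2 picked index 2: u0 ∈ [-13/180, 7/180)
j=3 picked index 3: u0 ∈ [-31/360, 41/360)
j=4 picked index 4: u0 ∈ [-1/90, 11/90)
j=5 picked index 5: u0 ∈ [-1/360, 71/360)
j=6 picked index 5: u0 ∈ [-23/180, 13/180)
j=7 picked index 7: u0 ∈ [-19/360, 1/8)
intersection: [0, 7/180)

0 7/180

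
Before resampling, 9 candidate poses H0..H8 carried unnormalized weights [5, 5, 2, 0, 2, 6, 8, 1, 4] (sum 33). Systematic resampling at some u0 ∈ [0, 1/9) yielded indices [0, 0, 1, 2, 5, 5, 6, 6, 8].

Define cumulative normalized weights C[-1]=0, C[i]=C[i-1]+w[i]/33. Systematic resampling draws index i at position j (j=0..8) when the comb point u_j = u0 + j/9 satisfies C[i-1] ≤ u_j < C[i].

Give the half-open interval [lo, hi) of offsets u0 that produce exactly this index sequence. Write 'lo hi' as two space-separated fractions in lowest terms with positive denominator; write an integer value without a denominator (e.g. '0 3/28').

C = [5/33, 10/33, 4/11, 4/11, 14/33, 20/33, 28/33, 29/33, 1]
j=0 picked index 0: u0 ∈ [0, 5/33)
j=1 picked index 0: u0 ∈ [-1/9, 4/99)
j=2 picked index 1: u0 ∈ [-7/99, 8/99)
j=3 picked index 2: u0 ∈ [-1/33, 1/33)
j=4 picked index 5: u0 ∈ [-2/99, 16/99)
j=5 picked index 5: u0 ∈ [-13/99, 5/99)
j=6 picked index 6: u0 ∈ [-2/33, 2/11)
j=7 picked index 6: u0 ∈ [-17/99, 7/99)
j=8 picked index 8: u0 ∈ [-1/99, 1/9)
intersection: [0, 1/33)

0 1/33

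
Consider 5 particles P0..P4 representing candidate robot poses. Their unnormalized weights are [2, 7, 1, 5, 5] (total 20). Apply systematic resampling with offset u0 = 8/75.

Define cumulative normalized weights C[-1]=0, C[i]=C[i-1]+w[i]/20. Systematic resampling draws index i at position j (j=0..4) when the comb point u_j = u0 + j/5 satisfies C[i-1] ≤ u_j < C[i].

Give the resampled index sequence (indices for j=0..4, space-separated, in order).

1 1 3 3 4

C = [1/10, 9/20, 1/2, 3/4, 1]
j=0: u_0=8/75 ∈ [1/10, 9/20) → index 1
j=1: u_1=23/75 ∈ [1/10, 9/20) → index 1
j=2: u_2=38/75 ∈ [1/2, 3/4) → index 3
j=3: u_3=53/75 ∈ [1/2, 3/4) → index 3
j=4: u_4=68/75 ∈ [3/4, 1) → index 4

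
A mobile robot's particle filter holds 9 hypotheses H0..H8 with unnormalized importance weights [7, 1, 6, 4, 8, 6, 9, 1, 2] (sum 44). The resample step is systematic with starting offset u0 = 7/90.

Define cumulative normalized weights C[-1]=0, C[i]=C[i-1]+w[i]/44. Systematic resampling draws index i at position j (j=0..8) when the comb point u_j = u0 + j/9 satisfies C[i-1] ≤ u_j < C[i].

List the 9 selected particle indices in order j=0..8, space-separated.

0 2 2 4 4 5 6 6 8

C = [7/44, 2/11, 7/22, 9/22, 13/22, 8/11, 41/44, 21/22, 1]
j=0: u_0=7/90 ∈ [0, 7/44) → index 0
j=1: u_1=17/90 ∈ [2/11, 7/22) → index 2
j=2: u_2=3/10 ∈ [2/11, 7/22) → index 2
j=3: u_3=37/90 ∈ [9/22, 13/22) → index 4
j=4: u_4=47/90 ∈ [9/22, 13/22) → index 4
j=5: u_5=19/30 ∈ [13/22, 8/11) → index 5
j=6: u_6=67/90 ∈ [8/11, 41/44) → index 6
j=7: u_7=77/90 ∈ [8/11, 41/44) → index 6
j=8: u_8=29/30 ∈ [21/22, 1) → index 8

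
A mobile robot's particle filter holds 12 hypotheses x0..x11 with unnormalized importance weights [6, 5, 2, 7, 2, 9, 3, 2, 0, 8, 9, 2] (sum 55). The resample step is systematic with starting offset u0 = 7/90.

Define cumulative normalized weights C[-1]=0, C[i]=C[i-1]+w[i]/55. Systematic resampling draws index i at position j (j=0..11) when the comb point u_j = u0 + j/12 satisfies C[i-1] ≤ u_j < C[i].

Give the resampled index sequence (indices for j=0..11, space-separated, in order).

0 1 3 3 5 5 6 9 9 10 10 11

C = [6/55, 1/5, 13/55, 4/11, 2/5, 31/55, 34/55, 36/55, 36/55, 4/5, 53/55, 1]
j=0: u_0=7/90 ∈ [0, 6/55) → index 0
j=1: u_1=29/180 ∈ [6/55, 1/5) → index 1
j=2: u_2=11/45 ∈ [13/55, 4/11) → index 3
j=3: u_3=59/180 ∈ [13/55, 4/11) → index 3
j=4: u_4=37/90 ∈ [2/5, 31/55) → index 5
j=5: u_5=89/180 ∈ [2/5, 31/55) → index 5
j=6: u_6=26/45 ∈ [31/55, 34/55) → index 6
j=7: u_7=119/180 ∈ [36/55, 4/5) → index 9
j=8: u_8=67/90 ∈ [36/55, 4/5) → index 9
j=9: u_9=149/180 ∈ [4/5, 53/55) → index 10
j=10: u_10=41/45 ∈ [4/5, 53/55) → index 10
j=11: u_11=179/180 ∈ [53/55, 1) → index 11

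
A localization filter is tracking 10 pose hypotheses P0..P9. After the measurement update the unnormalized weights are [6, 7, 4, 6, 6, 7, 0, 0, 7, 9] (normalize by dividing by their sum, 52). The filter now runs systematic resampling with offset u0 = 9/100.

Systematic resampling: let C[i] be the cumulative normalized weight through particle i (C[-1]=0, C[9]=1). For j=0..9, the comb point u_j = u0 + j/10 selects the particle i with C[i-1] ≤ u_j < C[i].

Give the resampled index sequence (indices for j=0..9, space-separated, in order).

0 1 2 3 4 5 5 8 9 9

C = [3/26, 1/4, 17/52, 23/52, 29/52, 9/13, 9/13, 9/13, 43/52, 1]
j=0: u_0=9/100 ∈ [0, 3/26) → index 0
j=1: u_1=19/100 ∈ [3/26, 1/4) → index 1
j=2: u_2=29/100 ∈ [1/4, 17/52) → index 2
j=3: u_3=39/100 ∈ [17/52, 23/52) → index 3
j=4: u_4=49/100 ∈ [23/52, 29/52) → index 4
j=5: u_5=59/100 ∈ [29/52, 9/13) → index 5
j=6: u_6=69/100 ∈ [29/52, 9/13) → index 5
j=7: u_7=79/100 ∈ [9/13, 43/52) → index 8
j=8: u_8=89/100 ∈ [43/52, 1) → index 9
j=9: u_9=99/100 ∈ [43/52, 1) → index 9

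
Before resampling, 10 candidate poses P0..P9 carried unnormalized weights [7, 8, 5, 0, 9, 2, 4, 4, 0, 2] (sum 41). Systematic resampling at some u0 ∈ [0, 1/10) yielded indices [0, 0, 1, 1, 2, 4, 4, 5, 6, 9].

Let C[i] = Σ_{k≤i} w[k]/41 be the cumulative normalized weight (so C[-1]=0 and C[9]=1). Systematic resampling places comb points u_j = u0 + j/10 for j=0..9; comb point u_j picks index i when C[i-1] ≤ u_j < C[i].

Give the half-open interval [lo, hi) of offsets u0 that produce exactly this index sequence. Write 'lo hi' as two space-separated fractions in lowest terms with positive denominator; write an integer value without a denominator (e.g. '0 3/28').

C = [7/41, 15/41, 20/41, 20/41, 29/41, 31/41, 35/41, 39/41, 39/41, 1]
j=0 picked index 0: u0 ∈ [0, 7/41)
j=1 picked index 0: u0 ∈ [-1/10, 29/410)
j=2 picked index 1: u0 ∈ [-6/205, 34/205)
j=3 picked index 1: u0 ∈ [-53/410, 27/410)
j=4 picked index 2: u0 ∈ [-7/205, 18/205)
j=5 picked index 4: u0 ∈ [-1/82, 17/82)
j=6 picked index 4: u0 ∈ [-23/205, 22/205)
j=7 picked index 5: u0 ∈ [3/410, 23/410)
j=8 picked index 6: u0 ∈ [-9/205, 11/205)
j=9 picked index 9: u0 ∈ [21/410, 1/10)
intersection: [21/410, 11/205)

21/410 11/205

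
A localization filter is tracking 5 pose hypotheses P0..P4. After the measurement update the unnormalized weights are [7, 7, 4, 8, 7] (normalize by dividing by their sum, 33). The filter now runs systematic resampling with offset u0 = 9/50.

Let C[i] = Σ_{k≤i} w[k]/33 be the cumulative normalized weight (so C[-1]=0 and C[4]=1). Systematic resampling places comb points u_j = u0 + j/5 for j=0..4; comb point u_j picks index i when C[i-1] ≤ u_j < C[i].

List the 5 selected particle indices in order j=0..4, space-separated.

C = [7/33, 14/33, 6/11, 26/33, 1]
j=0: u_0=9/50 ∈ [0, 7/33) → index 0
j=1: u_1=19/50 ∈ [7/33, 14/33) → index 1
j=2: u_2=29/50 ∈ [6/11, 26/33) → index 3
j=3: u_3=39/50 ∈ [6/11, 26/33) → index 3
j=4: u_4=49/50 ∈ [26/33, 1) → index 4

0 1 3 3 4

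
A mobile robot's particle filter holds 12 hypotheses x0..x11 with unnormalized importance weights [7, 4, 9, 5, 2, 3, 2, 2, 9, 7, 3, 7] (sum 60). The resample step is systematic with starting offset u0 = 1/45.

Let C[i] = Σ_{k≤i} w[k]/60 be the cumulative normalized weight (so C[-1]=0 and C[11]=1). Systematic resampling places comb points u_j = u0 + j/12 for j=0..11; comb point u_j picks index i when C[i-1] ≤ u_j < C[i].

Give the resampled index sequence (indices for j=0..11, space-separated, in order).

0 0 2 2 3 4 6 8 8 9 10 11

C = [7/60, 11/60, 1/3, 5/12, 9/20, 1/2, 8/15, 17/30, 43/60, 5/6, 53/60, 1]
j=0: u_0=1/45 ∈ [0, 7/60) → index 0
j=1: u_1=19/180 ∈ [0, 7/60) → index 0
j=2: u_2=17/90 ∈ [11/60, 1/3) → index 2
j=3: u_3=49/180 ∈ [11/60, 1/3) → index 2
j=4: u_4=16/45 ∈ [1/3, 5/12) → index 3
j=5: u_5=79/180 ∈ [5/12, 9/20) → index 4
j=6: u_6=47/90 ∈ [1/2, 8/15) → index 6
j=7: u_7=109/180 ∈ [17/30, 43/60) → index 8
j=8: u_8=31/45 ∈ [17/30, 43/60) → index 8
j=9: u_9=139/180 ∈ [43/60, 5/6) → index 9
j=10: u_10=77/90 ∈ [5/6, 53/60) → index 10
j=11: u_11=169/180 ∈ [53/60, 1) → index 11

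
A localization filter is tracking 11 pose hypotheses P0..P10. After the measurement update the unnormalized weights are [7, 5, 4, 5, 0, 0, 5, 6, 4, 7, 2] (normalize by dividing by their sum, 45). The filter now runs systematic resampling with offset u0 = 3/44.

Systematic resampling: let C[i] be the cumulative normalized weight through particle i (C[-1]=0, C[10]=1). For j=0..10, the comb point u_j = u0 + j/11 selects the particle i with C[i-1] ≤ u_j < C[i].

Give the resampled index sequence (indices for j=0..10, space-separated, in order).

0 1 1 2 3 6 7 7 8 9 10

C = [7/45, 4/15, 16/45, 7/15, 7/15, 7/15, 26/45, 32/45, 4/5, 43/45, 1]
j=0: u_0=3/44 ∈ [0, 7/45) → index 0
j=1: u_1=7/44 ∈ [7/45, 4/15) → index 1
j=2: u_2=1/4 ∈ [7/45, 4/15) → index 1
j=3: u_3=15/44 ∈ [4/15, 16/45) → index 2
j=4: u_4=19/44 ∈ [16/45, 7/15) → index 3
j=5: u_5=23/44 ∈ [7/15, 26/45) → index 6
j=6: u_6=27/44 ∈ [26/45, 32/45) → index 7
j=7: u_7=31/44 ∈ [26/45, 32/45) → index 7
j=8: u_8=35/44 ∈ [32/45, 4/5) → index 8
j=9: u_9=39/44 ∈ [4/5, 43/45) → index 9
j=10: u_10=43/44 ∈ [43/45, 1) → index 10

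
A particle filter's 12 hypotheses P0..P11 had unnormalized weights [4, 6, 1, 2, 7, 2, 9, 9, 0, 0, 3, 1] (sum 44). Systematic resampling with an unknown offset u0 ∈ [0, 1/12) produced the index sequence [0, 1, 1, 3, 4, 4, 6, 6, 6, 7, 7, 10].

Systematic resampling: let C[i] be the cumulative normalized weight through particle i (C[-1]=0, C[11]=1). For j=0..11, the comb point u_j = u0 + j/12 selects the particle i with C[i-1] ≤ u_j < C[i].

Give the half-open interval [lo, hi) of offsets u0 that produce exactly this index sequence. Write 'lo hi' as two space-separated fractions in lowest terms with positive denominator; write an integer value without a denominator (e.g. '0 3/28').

1/132 5/132

C = [1/11, 5/22, 1/4, 13/44, 5/11, 1/2, 31/44, 10/11, 10/11, 10/11, 43/44, 1]
j=0 picked index 0: u0 ∈ [0, 1/11)
j=1 picked index 1: u0 ∈ [1/132, 19/132)
j=2 picked index 1: u0 ∈ [-5/66, 2/33)
j=3 picked index 3: u0 ∈ [0, 1/22)
j=4 picked index 4: u0 ∈ [-5/132, 4/33)
j=5 picked index 4: u0 ∈ [-4/33, 5/132)
j=6 picked index 6: u0 ∈ [0, 9/44)
j=7 picked index 6: u0 ∈ [-1/12, 4/33)
j=8 picked index 6: u0 ∈ [-1/6, 5/132)
j=9 picked index 7: u0 ∈ [-1/22, 7/44)
j=10 picked index 7: u0 ∈ [-17/132, 5/66)
j=11 picked index 10: u0 ∈ [-1/132, 2/33)
intersection: [1/132, 5/132)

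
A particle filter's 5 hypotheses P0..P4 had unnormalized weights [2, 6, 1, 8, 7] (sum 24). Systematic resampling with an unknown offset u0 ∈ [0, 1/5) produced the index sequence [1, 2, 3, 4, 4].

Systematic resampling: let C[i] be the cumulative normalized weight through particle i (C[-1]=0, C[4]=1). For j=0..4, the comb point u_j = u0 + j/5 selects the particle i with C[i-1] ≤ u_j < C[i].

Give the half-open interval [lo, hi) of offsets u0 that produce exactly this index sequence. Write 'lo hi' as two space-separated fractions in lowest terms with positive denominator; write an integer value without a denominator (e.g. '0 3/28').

C = [1/12, 1/3, 3/8, 17/24, 1]
j=0 picked index 1: u0 ∈ [1/12, 1/3)
j=1 picked index 2: u0 ∈ [2/15, 7/40)
j=2 picked index 3: u0 ∈ [-1/40, 37/120)
j=3 picked index 4: u0 ∈ [13/120, 2/5)
j=4 picked index 4: u0 ∈ [-11/120, 1/5)
intersection: [2/15, 7/40)

2/15 7/40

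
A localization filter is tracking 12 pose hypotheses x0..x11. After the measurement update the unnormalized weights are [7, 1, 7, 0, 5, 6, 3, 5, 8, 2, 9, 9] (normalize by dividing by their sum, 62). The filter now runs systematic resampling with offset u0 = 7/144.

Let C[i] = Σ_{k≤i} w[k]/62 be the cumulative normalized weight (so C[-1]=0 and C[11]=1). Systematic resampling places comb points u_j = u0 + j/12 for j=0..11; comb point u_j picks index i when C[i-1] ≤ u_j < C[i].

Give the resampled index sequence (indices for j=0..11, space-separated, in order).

0 2 2 4 5 6 8 8 10 10 11 11

C = [7/62, 4/31, 15/62, 15/62, 10/31, 13/31, 29/62, 17/31, 21/31, 22/31, 53/62, 1]
j=0: u_0=7/144 ∈ [0, 7/62) → index 0
j=1: u_1=19/144 ∈ [4/31, 15/62) → index 2
j=2: u_2=31/144 ∈ [4/31, 15/62) → index 2
j=3: u_3=43/144 ∈ [15/62, 10/31) → index 4
j=4: u_4=55/144 ∈ [10/31, 13/31) → index 5
j=5: u_5=67/144 ∈ [13/31, 29/62) → index 6
j=6: u_6=79/144 ∈ [17/31, 21/31) → index 8
j=7: u_7=91/144 ∈ [17/31, 21/31) → index 8
j=8: u_8=103/144 ∈ [22/31, 53/62) → index 10
j=9: u_9=115/144 ∈ [22/31, 53/62) → index 10
j=10: u_10=127/144 ∈ [53/62, 1) → index 11
j=11: u_11=139/144 ∈ [53/62, 1) → index 11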